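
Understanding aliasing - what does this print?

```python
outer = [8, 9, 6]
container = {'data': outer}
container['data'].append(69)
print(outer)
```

Key concept: dict holds reference to list.
Step by step:
`outer = [8, 9, 6]` → outer = [8, 9, 6]
`container = {'data': outer}` → container = {'data': [8, 9, 6]}
`container['data'].append(69)` → outer = [8, 9, 6, 69]; container = {'data': [8, 9, 6, 69]}
`print(outer)` → prints [8, 9, 6, 69]

Answer: [8, 9, 6, 69]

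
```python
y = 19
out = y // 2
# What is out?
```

Trace:
`y = 19` → y = 19
`out = y // 2` → out = 9
So out = 9

Answer: 9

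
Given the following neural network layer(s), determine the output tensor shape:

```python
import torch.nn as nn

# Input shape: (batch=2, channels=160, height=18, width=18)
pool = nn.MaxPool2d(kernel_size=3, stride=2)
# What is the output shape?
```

Input: (2, 160, 18, 18) -> Output: (2, 160, 8, 8)

Answer: (2, 160, 8, 8)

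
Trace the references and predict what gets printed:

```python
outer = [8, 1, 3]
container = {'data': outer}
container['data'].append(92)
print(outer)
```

Key concept: dict holds reference to list.
Step by step:
`outer = [8, 1, 3]` → outer = [8, 1, 3]
`container = {'data': outer}` → container = {'data': [8, 1, 3]}
`container['data'].append(92)` → outer = [8, 1, 3, 92]; container = {'data': [8, 1, 3, 92]}
`print(outer)` → prints [8, 1, 3, 92]

Answer: [8, 1, 3, 92]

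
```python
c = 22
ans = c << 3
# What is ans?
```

Trace:
`c = 22` → c = 22
`ans = c << 3` → ans = 176
So ans = 176

Answer: 176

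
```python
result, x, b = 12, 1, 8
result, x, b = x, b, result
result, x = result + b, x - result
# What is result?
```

Trace:
`result, x, b = 12, 1, 8` → result = 12; x = 1; b = 8
`result, x, b = x, b, result` → result = 1; x = 8; b = 12
`result, x = result + b, x - result` → result = 13; x = 7
So result = 13

Answer: 13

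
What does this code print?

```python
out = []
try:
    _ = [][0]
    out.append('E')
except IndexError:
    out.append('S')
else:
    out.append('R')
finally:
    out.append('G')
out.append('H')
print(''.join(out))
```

Execution trace: 'S' (except IndexError) → 'G' (finally) → 'H' (after the try/except). Output: SGH

Answer: SGH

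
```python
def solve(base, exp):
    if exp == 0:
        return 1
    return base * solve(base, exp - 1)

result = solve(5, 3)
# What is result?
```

solve(5, 3) = 5 * 5 * 5 = 125

Answer: 125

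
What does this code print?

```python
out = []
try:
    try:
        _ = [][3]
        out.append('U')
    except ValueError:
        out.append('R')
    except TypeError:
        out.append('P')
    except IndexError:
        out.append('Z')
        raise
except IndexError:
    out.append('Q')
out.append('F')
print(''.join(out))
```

Execution trace: 'Z' (inner except IndexError) → 'Q' (outer except IndexError) → 'F' (after the try/except). Output: ZQF

Answer: ZQF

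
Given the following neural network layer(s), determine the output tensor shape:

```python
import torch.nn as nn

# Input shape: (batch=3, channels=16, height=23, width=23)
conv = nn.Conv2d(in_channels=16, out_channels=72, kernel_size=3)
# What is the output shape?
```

Input: (3, 16, 23, 23) -> Output: (3, 72, 21, 21)

Answer: (3, 72, 21, 21)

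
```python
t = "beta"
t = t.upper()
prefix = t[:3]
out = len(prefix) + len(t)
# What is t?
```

Trace:
`t = "beta"` → t = 'beta'
`t = t.upper()` → t = 'BETA'
`prefix = t[:3]` → prefix = 'BET'
`out = len(prefix) + len(t)` → out = 7
So t = 'BETA'

Answer: 'BETA'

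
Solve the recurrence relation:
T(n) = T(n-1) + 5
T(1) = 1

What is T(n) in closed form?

Unrolling: T(n) = T(1) + 5·(n-1) = 1 + 5(n-1) = 5n - 4.

Answer: T(n) = 5n - 4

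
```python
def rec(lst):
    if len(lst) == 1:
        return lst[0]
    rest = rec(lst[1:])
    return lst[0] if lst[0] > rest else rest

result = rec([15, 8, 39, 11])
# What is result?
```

Recursive max over [15, 8, 39, 11] = 39

Answer: 39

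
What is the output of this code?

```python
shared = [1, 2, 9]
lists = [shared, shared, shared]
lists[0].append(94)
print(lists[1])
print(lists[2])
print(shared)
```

Key concept: list of same reference.
Step by step:
`shared = [1, 2, 9]` → shared = [1, 2, 9]
`lists = [shared, shared, shared]` → lists = [[1, 2, 9], [1, 2, 9], [1, 2, 9]]
`lists[0].append(94)` → shared = [1, 2, 9, 94]; lists = [[1, 2, 9, 94], [1, 2, 9, 94], [1, 2, 9, 94]]
`print(lists[1])` → prints [1, 2, 9, 94]
`print(lists[2])` → prints [1, 2, 9, 94]
`print(shared)` → prints [1, 2, 9, 94]

Answer:
[1, 2, 9, 94]
[1, 2, 9, 94]
[1, 2, 9, 94]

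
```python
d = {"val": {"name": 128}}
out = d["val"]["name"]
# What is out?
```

Trace:
`d = {"val": {"name": 128}}` → d = {'val': {'name': 128}}
`out = d["val"]["name"]` → out = 128
So out = 128

Answer: 128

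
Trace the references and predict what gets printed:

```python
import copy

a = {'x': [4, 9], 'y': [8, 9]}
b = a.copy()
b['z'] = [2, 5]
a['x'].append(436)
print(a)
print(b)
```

Key concept: shallow copy of dict with mutable values.
Step by step:
`a = {'x': [4, 9], 'y': [8, 9]}` → a = {'x': [4, 9], 'y': [8, 9]}
`b = a.copy()` → b = {'x': [4, 9], 'y': [8, 9]}
`b['z'] = [2, 5]` → b = {'x': [4, 9], 'y': [8, 9], 'z': [2, 5]}
`a['x'].append(436)` → a = {'x': [4, 9, 436], 'y': [8, 9]}; b = {'x': [4, 9, 436], 'y': [8, 9], 'z': [2, 5]}
`print(a)` → prints {'x': [4, 9, 436], 'y': [8, 9]}
`print(b)` → prints {'x': [4, 9, 436], 'y': [8, 9], 'z': [2, 5]}

Answer:
{'x': [4, 9, 436], 'y': [8, 9]}
{'x': [4, 9, 436], 'y': [8, 9], 'z': [2, 5]}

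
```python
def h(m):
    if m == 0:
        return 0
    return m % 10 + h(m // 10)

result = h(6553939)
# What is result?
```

Sum of digits of 6553939: 9 + 3 + 9 + 3 + 5 + 5 + 6 = 40

Answer: 40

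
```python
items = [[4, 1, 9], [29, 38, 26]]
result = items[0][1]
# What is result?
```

Trace:
`items = [[4, 1, 9], [29, 38, 26]]` → items = [[4, 1, 9], [29, 38, 26]]
`result = items[0][1]` → result = 1
So result = 1

Answer: 1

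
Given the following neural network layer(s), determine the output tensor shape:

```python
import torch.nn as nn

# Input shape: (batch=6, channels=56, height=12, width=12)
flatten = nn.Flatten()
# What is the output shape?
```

Input: (6, 56, 12, 12) -> Output: (6, 8064)

Answer: (6, 8064)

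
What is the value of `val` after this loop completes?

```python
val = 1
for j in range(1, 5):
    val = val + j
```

Start at 1, add 1 through 4
`val` takes the values: 1 → 2 → 4 → 7 → 11

Answer: 11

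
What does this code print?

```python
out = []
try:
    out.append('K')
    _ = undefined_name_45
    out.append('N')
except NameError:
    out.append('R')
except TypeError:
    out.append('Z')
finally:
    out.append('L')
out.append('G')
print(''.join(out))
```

Execution trace: 'K' (try body) → 'R' (except NameError) → 'L' (finally) → 'G' (after the try/except). Output: KRLG

Answer: KRLG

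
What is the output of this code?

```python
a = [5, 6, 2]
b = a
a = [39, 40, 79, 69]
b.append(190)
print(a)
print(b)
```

Key concept: rebinding vs mutation: a is rebound to a new list, b still points at the original.
Step by step:
`a = [5, 6, 2]` → a = [5, 6, 2]
`b = a` → b = [5, 6, 2] (same object as a)
`a = [39, 40, 79, 69]` → a = [39, 40, 79, 69]
`b.append(190)` → b = [5, 6, 2, 190]
`print(a)` → prints [39, 40, 79, 69]
`print(b)` → prints [5, 6, 2, 190]

Answer:
[39, 40, 79, 69]
[5, 6, 2, 190]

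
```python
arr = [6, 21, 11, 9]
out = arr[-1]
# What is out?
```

Trace:
`arr = [6, 21, 11, 9]` → arr = [6, 21, 11, 9]
`out = arr[-1]` → out = 9
So out = 9

Answer: 9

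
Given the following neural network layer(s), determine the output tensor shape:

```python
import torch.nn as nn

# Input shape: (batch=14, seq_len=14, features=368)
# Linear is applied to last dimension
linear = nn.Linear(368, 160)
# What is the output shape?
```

Input: (14, 14, 368) -> Output: (14, 14, 160)

Answer: (14, 14, 160)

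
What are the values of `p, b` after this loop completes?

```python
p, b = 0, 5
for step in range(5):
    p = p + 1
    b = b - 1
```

p goes 0→5, b goes 5→0
`p, b` takes the values: (0, 5) → (1, 5) → (1, 4) → (2, 4) → (2, 3) → (3, 3) → (3, 2) → (4, 2) → (4, 1) → (5, 1) → (5, 0)

Answer: 5, 0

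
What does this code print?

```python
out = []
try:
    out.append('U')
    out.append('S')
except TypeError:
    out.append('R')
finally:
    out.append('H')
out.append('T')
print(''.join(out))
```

Execution trace: 'U' (try body) → 'S' (try body, no exception) → 'H' (finally) → 'T' (after the try/except). Output: USHT

Answer: USHT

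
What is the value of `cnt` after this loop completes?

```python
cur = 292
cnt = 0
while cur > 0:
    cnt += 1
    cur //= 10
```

Count digits by repeated division by 10
`cnt` takes the values: 0 → 1 → 2 → 3

Answer: 3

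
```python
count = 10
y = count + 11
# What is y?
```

Trace:
`count = 10` → count = 10
`y = count + 11` → y = 21
So y = 21

Answer: 21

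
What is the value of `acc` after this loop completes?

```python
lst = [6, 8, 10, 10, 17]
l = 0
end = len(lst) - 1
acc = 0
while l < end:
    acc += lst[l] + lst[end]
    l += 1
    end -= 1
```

Sum of pairs from ends
`acc` takes the values: 0 → 23 → 41

Answer: 41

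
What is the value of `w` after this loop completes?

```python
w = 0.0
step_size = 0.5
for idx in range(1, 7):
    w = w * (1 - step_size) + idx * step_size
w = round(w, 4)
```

Moving average with lr=0.5
`w` takes the values: 0.0 → 0.5 → 1.25 → 2.125 → 3.0625 → 4.03125 → 5.015625 → 5.0156

Answer: 5.0156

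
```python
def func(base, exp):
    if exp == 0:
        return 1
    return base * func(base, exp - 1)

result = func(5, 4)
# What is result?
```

func(5, 4) = 5 * 5 * 5 * 5 = 625

Answer: 625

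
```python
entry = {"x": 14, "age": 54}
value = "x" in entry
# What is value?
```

Trace:
`entry = {"x": 14, "age": 54}` → entry = {'x': 14, 'age': 54}
`value = "x" in entry` → value = True
So value = True

Answer: True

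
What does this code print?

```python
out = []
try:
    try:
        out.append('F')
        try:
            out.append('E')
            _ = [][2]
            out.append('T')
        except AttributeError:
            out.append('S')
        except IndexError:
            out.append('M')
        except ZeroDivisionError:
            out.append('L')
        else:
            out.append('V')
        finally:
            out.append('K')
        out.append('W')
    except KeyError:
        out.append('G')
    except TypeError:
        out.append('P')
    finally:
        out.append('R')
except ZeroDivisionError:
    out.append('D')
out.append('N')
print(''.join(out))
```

Execution trace: 'F' (try body) → 'E' (inner try body) → 'M' (inner except IndexError) → 'K' (inner finally) → 'W' (try body, no exception) → 'R' (finally) → 'N' (after the try/except). Output: FEMKWRN

Answer: FEMKWRN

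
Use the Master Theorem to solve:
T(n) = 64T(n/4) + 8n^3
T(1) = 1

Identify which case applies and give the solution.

a=64, b=4, f(n)=8n^3. log_4(64) = 3. Since c=3 = 3, Case 2 applies: T(n) = Θ(n^log_b(a) · log n) = O(n^3 log n).

Answer: O(n^3 log n) - Case 2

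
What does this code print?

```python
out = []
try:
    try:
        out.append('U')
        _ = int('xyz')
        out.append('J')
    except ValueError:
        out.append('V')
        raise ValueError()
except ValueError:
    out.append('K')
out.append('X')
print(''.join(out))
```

Execution trace: 'U' (inner try body) → 'V' (inner except ValueError) → 'K' (outer except ValueError) → 'X' (after the try/except). Output: UVKX

Answer: UVKX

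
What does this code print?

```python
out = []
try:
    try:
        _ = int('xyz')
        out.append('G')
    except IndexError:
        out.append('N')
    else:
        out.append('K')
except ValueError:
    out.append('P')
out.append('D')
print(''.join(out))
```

Execution trace: 'P' (outer except ValueError) → 'D' (after the try/except). Output: PD

Answer: PD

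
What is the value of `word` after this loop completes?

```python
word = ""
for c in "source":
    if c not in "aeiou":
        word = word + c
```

Remove vowels from 'source'
`word` takes the values: "" → "s" → "sr" → "src"

Answer: "src"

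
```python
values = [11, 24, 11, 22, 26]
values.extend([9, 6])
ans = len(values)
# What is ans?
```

Trace:
`values = [11, 24, 11, 22, 26]` → values = [11, 24, 11, 22, 26]
`values.extend([9, 6])` → values = [11, 24, 11, 22, 26, 9, 6]
`ans = len(values)` → ans = 7
So ans = 7

Answer: 7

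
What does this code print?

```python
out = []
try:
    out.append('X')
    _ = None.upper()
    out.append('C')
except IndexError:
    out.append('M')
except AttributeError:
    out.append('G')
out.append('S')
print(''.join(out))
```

Execution trace: 'X' (try body) → 'G' (except AttributeError) → 'S' (after the try/except). Output: XGS

Answer: XGS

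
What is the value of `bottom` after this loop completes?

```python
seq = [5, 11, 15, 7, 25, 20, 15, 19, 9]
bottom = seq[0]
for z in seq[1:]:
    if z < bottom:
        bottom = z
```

Minimum of [5, 11, 15, 7, 25, 20, 15, 19, 9]
`bottom` takes the values: 5

Answer: 5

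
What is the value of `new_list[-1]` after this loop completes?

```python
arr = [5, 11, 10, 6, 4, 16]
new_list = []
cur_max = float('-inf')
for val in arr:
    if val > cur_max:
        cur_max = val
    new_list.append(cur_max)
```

Running max ends at 16
`new_list` takes the values: [] → [5] → [5, 11] → [5, 11, 11] → [5, 11, 11, 11] → [5, 11, 11, 11, 11] → [5, 11, 11, 11, 11, 16]
So `new_list[-1]` = 16

Answer: 16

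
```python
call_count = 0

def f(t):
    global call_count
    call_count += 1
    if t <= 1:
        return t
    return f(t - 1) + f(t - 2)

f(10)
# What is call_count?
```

Calls(t) = 1 + Calls(t-1) + Calls(t-2); Calls(0)=Calls(1)=1. For t=10 this gives 177.

Answer: 177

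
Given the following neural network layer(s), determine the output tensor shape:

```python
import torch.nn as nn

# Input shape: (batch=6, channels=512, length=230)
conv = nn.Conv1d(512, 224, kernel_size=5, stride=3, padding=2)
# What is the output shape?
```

Input: (6, 512, 230) -> Output: (6, 224, 77)

Answer: (6, 224, 77)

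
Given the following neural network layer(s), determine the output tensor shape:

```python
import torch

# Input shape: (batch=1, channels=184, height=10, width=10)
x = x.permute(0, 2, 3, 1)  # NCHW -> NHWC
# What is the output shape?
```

Input: (1, 184, 10, 10) -> Output: (1, 10, 10, 184)

Answer: (1, 10, 10, 184)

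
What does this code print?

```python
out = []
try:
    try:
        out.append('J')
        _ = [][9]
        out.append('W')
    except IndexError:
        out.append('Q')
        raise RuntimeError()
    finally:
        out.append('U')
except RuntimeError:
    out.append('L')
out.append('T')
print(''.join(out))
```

Execution trace: 'J' (inner try body) → 'Q' (inner except IndexError) → 'U' (inner finally) → 'L' (outer except RuntimeError) → 'T' (after the try/except). Output: JQULT

Answer: JQULT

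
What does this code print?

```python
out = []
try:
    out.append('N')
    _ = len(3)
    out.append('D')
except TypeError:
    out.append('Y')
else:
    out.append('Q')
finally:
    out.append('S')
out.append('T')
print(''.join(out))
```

Execution trace: 'N' (try body) → 'Y' (except TypeError) → 'S' (finally) → 'T' (after the try/except). Output: NYST

Answer: NYST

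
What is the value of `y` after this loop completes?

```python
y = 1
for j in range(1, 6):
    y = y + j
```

Start at 1, add 1 through 5
`y` takes the values: 1 → 2 → 4 → 7 → 11 → 16

Answer: 16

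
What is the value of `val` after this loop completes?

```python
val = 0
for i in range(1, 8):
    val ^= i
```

XOR of 1 to 7
`val` takes the values: 0 → 1 → 3 → 0 → 4 → 1 → 7 → 0

Answer: 0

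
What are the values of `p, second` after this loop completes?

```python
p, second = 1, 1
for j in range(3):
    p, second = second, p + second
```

Fibonacci: after 3 iterations
`p, second` takes the values: (1, 1) → (1, 2) → (2, 3) → (3, 5)

Answer: 3, 5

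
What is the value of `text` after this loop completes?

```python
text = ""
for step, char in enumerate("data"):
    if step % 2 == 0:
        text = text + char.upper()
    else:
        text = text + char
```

Uppercase even positions in 'data'
`text` takes the values: "" → "D" → "Da" → "DaT" → "DaTa"

Answer: "DaTa"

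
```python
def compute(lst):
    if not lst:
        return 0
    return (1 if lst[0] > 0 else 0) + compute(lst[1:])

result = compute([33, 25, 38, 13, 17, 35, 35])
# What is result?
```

Count of positive elements in [33, 25, 38, 13, 17, 35, 35] = 7

Answer: 7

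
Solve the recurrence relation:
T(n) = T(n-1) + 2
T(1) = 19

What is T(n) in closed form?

Unrolling: T(n) = T(1) + 2·(n-1) = 19 + 2(n-1) = 2n + 17.

Answer: T(n) = 2n + 17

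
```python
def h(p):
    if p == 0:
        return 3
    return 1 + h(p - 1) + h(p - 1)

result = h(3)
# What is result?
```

h(p) = 1 + 2·h(p-1), h(0)=3. Closed form: (3+1)·2^3 - 1 = 31.

Answer: 31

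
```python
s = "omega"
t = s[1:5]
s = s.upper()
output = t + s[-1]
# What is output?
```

Trace:
`s = "omega"` → s = 'omega'
`t = s[1:5]` → t = 'mega'
`s = s.upper()` → s = 'OMEGA'
`output = t + s[-1]` → output = 'megaA'
So output = 'megaA'

Answer: 'megaA'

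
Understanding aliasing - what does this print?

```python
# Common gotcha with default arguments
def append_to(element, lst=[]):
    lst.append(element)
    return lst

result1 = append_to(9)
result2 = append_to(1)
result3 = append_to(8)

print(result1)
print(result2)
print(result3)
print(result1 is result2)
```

Key concept: mutable default argument gotcha.
Step by step:
`result1 = append_to(9)` → result1 = [9]
`result2 = append_to(1)` → result1 = [9, 1] (same object as result2); result2 = [9, 1] (same object as result1)
`result3 = append_to(8)` → result1 = [9, 1, 8] (same object as result2, result3); result2 = [9, 1, 8] (same object as result1, result3); result3 = [9, 1, 8] (same object as result1, result2)
`print(result1)` → prints [9, 1, 8]
`print(result2)` → prints [9, 1, 8]
`print(result3)` → prints [9, 1, 8]
`print(result1 is result2)` → prints True

Answer:
[9, 1, 8]
[9, 1, 8]
[9, 1, 8]
True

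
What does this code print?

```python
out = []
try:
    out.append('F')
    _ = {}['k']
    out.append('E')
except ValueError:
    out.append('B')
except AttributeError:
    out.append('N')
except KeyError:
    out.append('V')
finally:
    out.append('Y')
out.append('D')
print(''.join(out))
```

Execution trace: 'F' (try body) → 'V' (except KeyError) → 'Y' (finally) → 'D' (after the try/except). Output: FVYD

Answer: FVYD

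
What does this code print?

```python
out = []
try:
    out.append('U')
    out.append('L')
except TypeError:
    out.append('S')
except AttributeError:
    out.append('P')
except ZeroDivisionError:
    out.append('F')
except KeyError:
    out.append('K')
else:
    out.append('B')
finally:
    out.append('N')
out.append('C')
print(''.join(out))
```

Execution trace: 'U' (try body) → 'L' (try body, no exception) → 'B' (else) → 'N' (finally) → 'C' (after the try/except). Output: ULBNC

Answer: ULBNC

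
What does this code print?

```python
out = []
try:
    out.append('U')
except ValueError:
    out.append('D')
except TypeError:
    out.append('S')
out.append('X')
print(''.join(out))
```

Execution trace: 'U' (try body, no exception) → 'X' (after the try/except). Output: UX

Answer: UX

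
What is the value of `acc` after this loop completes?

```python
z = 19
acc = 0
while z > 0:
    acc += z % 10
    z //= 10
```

Sum digits of 19
`acc` takes the values: 0 → 9 → 10

Answer: 10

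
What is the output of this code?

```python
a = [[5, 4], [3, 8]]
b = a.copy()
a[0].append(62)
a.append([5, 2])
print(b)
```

Key concept: shallow copy with nested lists.
Step by step:
`a = [[5, 4], [3, 8]]` → a = [[5, 4], [3, 8]]
`b = a.copy()` → b = [[5, 4], [3, 8]]
`a[0].append(62)` → a = [[5, 4, 62], [3, 8]]; b = [[5, 4, 62], [3, 8]]
`a.append([5, 2])` → a = [[5, 4, 62], [3, 8], [5, 2]]
`print(b)` → prints [[5, 4, 62], [3, 8]]

Answer: [[5, 4, 62], [3, 8]]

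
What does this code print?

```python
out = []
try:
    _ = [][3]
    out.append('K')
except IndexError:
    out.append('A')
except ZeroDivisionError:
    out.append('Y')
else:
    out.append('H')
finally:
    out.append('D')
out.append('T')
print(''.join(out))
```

Execution trace: 'A' (except IndexError) → 'D' (finally) → 'T' (after the try/except). Output: ADT

Answer: ADT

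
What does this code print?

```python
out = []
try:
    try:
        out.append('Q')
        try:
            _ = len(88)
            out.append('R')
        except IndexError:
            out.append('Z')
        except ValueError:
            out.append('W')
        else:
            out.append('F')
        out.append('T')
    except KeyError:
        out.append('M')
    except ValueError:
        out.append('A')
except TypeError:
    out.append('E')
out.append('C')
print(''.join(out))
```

Execution trace: 'Q' (try body) → 'E' (outer except TypeError) → 'C' (after the try/except). Output: QEC

Answer: QEC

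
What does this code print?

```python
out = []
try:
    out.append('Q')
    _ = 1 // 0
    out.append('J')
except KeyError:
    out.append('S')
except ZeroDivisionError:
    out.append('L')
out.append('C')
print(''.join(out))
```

Execution trace: 'Q' (try body) → 'L' (except ZeroDivisionError) → 'C' (after the try/except). Output: QLC

Answer: QLC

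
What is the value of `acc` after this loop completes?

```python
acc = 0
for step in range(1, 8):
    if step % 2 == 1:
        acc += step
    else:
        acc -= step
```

Add odd, subtract even
`acc` takes the values: 0 → 1 → -1 → 2 → -2 → 3 → -3 → 4

Answer: 4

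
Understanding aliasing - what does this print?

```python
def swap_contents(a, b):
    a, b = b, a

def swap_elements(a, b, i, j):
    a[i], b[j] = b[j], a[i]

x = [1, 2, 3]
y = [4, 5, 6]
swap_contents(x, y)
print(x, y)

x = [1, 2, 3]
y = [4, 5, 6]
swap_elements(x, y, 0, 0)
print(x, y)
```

Key concept: parameter rebinding vs mutation.
Step by step:
`x = [1, 2, 3]` → x = [1, 2, 3]
`y = [4, 5, 6]` → y = [4, 5, 6]
`swap_contents(x, y)` → no visible change to tracked variables
`print(x, y)` → prints [1, 2, 3] [4, 5, 6]
`x = [1, 2, 3]` → x = [1, 2, 3]
`y = [4, 5, 6]` → y = [4, 5, 6]
`swap_elements(x, y, 0, 0)` → x = [4, 2, 3]; y = [1, 5, 6]
`print(x, y)` → prints [4, 2, 3] [1, 5, 6]

Answer:
[1, 2, 3] [4, 5, 6]
[4, 2, 3] [1, 5, 6]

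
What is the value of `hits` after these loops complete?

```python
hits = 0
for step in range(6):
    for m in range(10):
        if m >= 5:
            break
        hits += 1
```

Inner breaks at 5, outer runs 6 times
`hits` takes the values: 0 → 1 → 2 → 3 → 4 → 5 → 6 → 7 → 8 → 9 → 10 → 11 → 12 → 13 → 14 → 15 → 16 → 17 → 18 → 19 → 20 → 21 → 22 → 23 → 24 → 25 → 26 → 27 → 28 → 29 → 30

Answer: 30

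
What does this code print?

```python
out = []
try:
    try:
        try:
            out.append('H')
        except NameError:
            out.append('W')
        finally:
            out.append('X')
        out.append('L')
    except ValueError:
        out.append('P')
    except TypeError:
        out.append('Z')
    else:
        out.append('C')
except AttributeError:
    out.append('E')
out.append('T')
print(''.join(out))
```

Execution trace: 'H' (inner try body, no exception) → 'X' (inner finally) → 'L' (try body, no exception) → 'C' (else) → 'T' (after the try/except). Output: HXLCT

Answer: HXLCT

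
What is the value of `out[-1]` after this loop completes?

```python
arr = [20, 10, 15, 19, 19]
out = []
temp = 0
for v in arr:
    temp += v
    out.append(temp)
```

Cumulative sum ends at 83
`out` takes the values: [] → [20] → [20, 30] → [20, 30, 45] → [20, 30, 45, 64] → [20, 30, 45, 64, 83]
So `out[-1]` = 83

Answer: 83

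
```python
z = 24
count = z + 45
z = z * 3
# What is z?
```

Trace:
`z = 24` → z = 24
`count = z + 45` → count = 69
`z = z * 3` → z = 72
So z = 72

Answer: 72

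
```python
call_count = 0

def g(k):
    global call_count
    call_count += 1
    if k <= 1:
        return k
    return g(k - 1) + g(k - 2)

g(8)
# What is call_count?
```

Calls(k) = 1 + Calls(k-1) + Calls(k-2); Calls(0)=Calls(1)=1. For k=8 this gives 67.

Answer: 67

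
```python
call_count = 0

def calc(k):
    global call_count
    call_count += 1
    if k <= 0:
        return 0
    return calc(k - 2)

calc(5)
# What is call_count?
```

Linear recursion stepping by 2: 4 calls from k=5 down to ≤0.

Answer: 4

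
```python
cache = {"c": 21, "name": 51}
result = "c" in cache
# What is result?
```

Trace:
`cache = {"c": 21, "name": 51}` → cache = {'c': 21, 'name': 51}
`result = "c" in cache` → result = True
So result = True

Answer: True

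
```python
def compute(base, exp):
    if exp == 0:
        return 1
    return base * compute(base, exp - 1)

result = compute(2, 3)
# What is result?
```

compute(2, 3) = 2 * 2 * 2 = 8

Answer: 8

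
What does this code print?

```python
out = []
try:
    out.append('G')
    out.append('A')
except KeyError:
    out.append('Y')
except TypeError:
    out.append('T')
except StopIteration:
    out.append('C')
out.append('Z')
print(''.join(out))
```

Execution trace: 'G' (try body) → 'A' (try body, no exception) → 'Z' (after the try/except). Output: GAZ

Answer: GAZ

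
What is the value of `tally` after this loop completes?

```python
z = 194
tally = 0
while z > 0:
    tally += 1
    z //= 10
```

Count digits by repeated division by 10
`tally` takes the values: 0 → 1 → 2 → 3

Answer: 3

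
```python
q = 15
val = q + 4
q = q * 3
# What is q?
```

Trace:
`q = 15` → q = 15
`val = q + 4` → val = 19
`q = q * 3` → q = 45
So q = 45

Answer: 45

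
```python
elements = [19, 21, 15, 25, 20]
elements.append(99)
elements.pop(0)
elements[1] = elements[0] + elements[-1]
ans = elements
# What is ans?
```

Trace:
`elements = [19, 21, 15, 25, 20]` → elements = [19, 21, 15, 25, 20]
`elements.append(99)` → elements = [19, 21, 15, 25, 20, 99]
`elements.pop(0)` → elements = [21, 15, 25, 20, 99]
`elements[1] = elements[0] + elements[-1]` → elements = [21, 120, 25, 20, 99]
`ans = elements` → ans = [21, 120, 25, 20, 99]
So ans = [21, 120, 25, 20, 99]

Answer: [21, 120, 25, 20, 99]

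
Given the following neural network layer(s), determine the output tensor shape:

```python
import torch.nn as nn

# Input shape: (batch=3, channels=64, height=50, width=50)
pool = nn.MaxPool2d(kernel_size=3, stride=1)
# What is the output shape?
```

Input: (3, 64, 50, 50) -> Output: (3, 64, 48, 48)

Answer: (3, 64, 48, 48)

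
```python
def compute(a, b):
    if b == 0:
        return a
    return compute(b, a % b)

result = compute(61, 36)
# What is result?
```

compute(61, 36) -> compute(36, 25) -> compute(25, 11) -> compute(11, 3) -> compute(3, 2) -> compute(2, 1) -> compute(1, 0) -> 1

Answer: 1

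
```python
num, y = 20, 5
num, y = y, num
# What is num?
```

Trace:
`num, y = 20, 5` → num = 20; y = 5
`num, y = y, num` → num = 5; y = 20
So num = 5

Answer: 5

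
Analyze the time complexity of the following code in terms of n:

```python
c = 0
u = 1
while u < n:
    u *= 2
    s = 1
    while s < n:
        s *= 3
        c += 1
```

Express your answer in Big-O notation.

Each loop level contributes: log n × log n. Multiplying the contributions gives O(log² n).

Answer: O(log² n)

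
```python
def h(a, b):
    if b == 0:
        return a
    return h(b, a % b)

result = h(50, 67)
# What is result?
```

h(50, 67) -> h(67, 50) -> h(50, 17) -> h(17, 16) -> h(16, 1) -> h(1, 0) -> 1

Answer: 1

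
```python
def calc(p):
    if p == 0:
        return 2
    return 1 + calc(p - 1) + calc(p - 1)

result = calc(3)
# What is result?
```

calc(p) = 1 + 2·calc(p-1), calc(0)=2. Closed form: (2+1)·2^3 - 1 = 23.

Answer: 23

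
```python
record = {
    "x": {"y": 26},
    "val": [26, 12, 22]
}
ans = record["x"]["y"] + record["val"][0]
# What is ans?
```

Trace:
`record = { ...` → record = {'x': {'y': 26}, 'val': [26, 12, 22]}
`ans = record["x"]["y"] + record["val"][0]` → ans = 52
So ans = 52

Answer: 52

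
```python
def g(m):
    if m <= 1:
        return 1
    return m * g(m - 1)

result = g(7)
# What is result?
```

g(7) = 7 * 6 * 5 * 4 * 3 * 2 * 1 = 5040

Answer: 5040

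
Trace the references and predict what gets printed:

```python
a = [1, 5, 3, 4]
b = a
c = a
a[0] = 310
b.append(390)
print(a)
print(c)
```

Key concept: multiple aliases.
Step by step:
`a = [1, 5, 3, 4]` → a = [1, 5, 3, 4]
`b = a` → b = [1, 5, 3, 4] (same object as a)
`c = a` → c = [1, 5, 3, 4] (same object as a, b)
`a[0] = 310` → a = [310, 5, 3, 4] (same object as b, c); b = [310, 5, 3, 4] (same object as a, c); c = [310, 5, 3, 4] (same object as a, b)
`b.append(390)` → a = [310, 5, 3, 4, 390] (same object as b, c); b = [310, 5, 3, 4, 390] (same object as a, c); c = [310, 5, 3, 4, 390] (same object as a, b)
`print(a)` → prints [310, 5, 3, 4, 390]
`print(c)` → prints [310, 5, 3, 4, 390]

Answer:
[310, 5, 3, 4, 390]
[310, 5, 3, 4, 390]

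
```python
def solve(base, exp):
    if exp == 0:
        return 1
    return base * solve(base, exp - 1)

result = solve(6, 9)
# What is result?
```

solve(6, 9) = 6 * 6 * 6 * 6 * 6 * 6 * 6 * 6 * 6 = 10077696

Answer: 10077696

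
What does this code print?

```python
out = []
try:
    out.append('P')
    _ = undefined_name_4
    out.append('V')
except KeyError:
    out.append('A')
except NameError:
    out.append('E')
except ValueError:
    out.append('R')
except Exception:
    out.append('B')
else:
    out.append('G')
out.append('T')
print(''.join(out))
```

Execution trace: 'P' (try body) → 'E' (except NameError) → 'T' (after the try/except). Output: PET

Answer: PET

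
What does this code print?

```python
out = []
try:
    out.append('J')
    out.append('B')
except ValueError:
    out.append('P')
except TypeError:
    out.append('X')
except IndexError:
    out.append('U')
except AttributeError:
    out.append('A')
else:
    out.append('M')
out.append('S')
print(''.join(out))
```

Execution trace: 'J' (try body) → 'B' (try body, no exception) → 'M' (else) → 'S' (after the try/except). Output: JBMS

Answer: JBMS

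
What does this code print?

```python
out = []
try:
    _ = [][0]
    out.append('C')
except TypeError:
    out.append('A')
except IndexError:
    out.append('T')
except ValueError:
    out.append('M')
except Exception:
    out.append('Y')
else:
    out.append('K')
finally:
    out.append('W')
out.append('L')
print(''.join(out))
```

Execution trace: 'T' (except IndexError) → 'W' (finally) → 'L' (after the try/except). Output: TWL

Answer: TWL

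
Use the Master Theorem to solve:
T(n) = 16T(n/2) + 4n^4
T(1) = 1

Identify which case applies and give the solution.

a=16, b=2, f(n)=4n^4. log_2(16) = 4. Since c=4 = 4, Case 2 applies: T(n) = Θ(n^log_b(a) · log n) = O(n^4 log n).

Answer: O(n^4 log n) - Case 2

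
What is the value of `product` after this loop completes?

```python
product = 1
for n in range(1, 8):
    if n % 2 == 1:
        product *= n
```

Product of odd numbers 1 to 7
`product` takes the values: 1 → 3 → 15 → 105

Answer: 105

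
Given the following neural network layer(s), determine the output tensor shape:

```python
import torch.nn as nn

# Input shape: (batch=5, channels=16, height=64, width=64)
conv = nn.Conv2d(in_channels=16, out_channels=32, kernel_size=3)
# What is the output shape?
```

Input: (5, 16, 64, 64) -> Output: (5, 32, 62, 62)

Answer: (5, 32, 62, 62)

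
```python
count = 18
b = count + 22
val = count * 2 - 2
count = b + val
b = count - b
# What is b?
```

Trace:
`count = 18` → count = 18
`b = count + 22` → b = 40
`val = count * 2 - 2` → val = 34
`count = b + val` → count = 74
`b = count - b` → b = 34
So b = 34

Answer: 34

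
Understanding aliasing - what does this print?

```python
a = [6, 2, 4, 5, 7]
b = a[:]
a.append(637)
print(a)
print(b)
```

Key concept: slice [:] creates copy.
Step by step:
`a = [6, 2, 4, 5, 7]` → a = [6, 2, 4, 5, 7]
`b = a[:]` → b = [6, 2, 4, 5, 7]
`a.append(637)` → a = [6, 2, 4, 5, 7, 637]
`print(a)` → prints [6, 2, 4, 5, 7, 637]
`print(b)` → prints [6, 2, 4, 5, 7]

Answer:
[6, 2, 4, 5, 7, 637]
[6, 2, 4, 5, 7]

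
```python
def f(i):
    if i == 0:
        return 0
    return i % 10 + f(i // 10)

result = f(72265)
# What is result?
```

Sum of digits of 72265: 5 + 6 + 2 + 2 + 7 = 22

Answer: 22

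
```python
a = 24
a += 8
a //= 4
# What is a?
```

Trace:
`a = 24` → a = 24
`a += 8` → a = 32
`a //= 4` → a = 8
So a = 8

Answer: 8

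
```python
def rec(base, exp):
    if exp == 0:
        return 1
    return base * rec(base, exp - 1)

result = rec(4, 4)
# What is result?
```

rec(4, 4) = 4 * 4 * 4 * 4 = 256

Answer: 256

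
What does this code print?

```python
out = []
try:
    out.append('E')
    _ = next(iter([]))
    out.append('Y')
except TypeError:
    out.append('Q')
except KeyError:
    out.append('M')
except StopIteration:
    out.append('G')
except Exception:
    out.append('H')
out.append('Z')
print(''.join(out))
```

Execution trace: 'E' (try body) → 'G' (except StopIteration) → 'Z' (after the try/except). Output: EGZ

Answer: EGZ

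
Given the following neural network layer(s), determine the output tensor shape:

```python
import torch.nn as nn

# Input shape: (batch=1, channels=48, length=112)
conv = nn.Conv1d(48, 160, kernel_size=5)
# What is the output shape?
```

Input: (1, 48, 112) -> Output: (1, 160, 108)

Answer: (1, 160, 108)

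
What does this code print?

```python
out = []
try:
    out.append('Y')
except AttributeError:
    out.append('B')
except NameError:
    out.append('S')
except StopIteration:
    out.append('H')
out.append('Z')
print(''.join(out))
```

Execution trace: 'Y' (try body, no exception) → 'Z' (after the try/except). Output: YZ

Answer: YZ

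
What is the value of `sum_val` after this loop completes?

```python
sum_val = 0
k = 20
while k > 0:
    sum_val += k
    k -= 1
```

Sum 20 down to 1
`sum_val` takes the values: 0 → 20 → 39 → 57 → 74 → 90 → 105 → 119 → 132 → 144 → 155 → 165 → 174 → 182 → 189 → 195 → 200 → 204 → 207 → 209 → 210

Answer: 210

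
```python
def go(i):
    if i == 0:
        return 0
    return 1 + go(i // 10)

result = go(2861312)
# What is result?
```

Count of digits of 2861312: 7

Answer: 7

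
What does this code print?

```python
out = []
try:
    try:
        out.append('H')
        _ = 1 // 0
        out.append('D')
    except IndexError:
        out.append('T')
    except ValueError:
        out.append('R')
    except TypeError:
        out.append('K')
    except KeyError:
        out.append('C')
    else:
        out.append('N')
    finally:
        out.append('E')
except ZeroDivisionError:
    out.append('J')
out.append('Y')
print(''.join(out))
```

Execution trace: 'H' (try body) → 'E' (finally) → 'J' (outer except ZeroDivisionError) → 'Y' (after the try/except). Output: HEJY

Answer: HEJY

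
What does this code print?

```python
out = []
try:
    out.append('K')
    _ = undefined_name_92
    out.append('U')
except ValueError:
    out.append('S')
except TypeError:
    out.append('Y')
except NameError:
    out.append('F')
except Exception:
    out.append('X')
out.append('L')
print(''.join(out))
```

Execution trace: 'K' (try body) → 'F' (except NameError) → 'L' (after the try/except). Output: KFL

Answer: KFL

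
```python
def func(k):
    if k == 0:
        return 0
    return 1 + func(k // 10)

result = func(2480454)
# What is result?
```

Count of digits of 2480454: 7

Answer: 7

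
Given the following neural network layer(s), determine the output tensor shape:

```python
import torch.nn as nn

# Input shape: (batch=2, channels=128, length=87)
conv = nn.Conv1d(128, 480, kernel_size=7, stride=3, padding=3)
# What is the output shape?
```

Input: (2, 128, 87) -> Output: (2, 480, 29)

Answer: (2, 480, 29)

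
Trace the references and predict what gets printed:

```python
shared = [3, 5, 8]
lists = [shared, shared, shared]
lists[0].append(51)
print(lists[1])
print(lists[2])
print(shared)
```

Key concept: list of same reference.
Step by step:
`shared = [3, 5, 8]` → shared = [3, 5, 8]
`lists = [shared, shared, shared]` → lists = [[3, 5, 8], [3, 5, 8], [3, 5, 8]]
`lists[0].append(51)` → shared = [3, 5, 8, 51]; lists = [[3, 5, 8, 51], [3, 5, 8, 51], [3, 5, 8, 51]]
`print(lists[1])` → prints [3, 5, 8, 51]
`print(lists[2])` → prints [3, 5, 8, 51]
`print(shared)` → prints [3, 5, 8, 51]

Answer:
[3, 5, 8, 51]
[3, 5, 8, 51]
[3, 5, 8, 51]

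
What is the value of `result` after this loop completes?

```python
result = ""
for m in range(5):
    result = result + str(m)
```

Concatenate digits 0 to 4
`result` takes the values: "" → "0" → "01" → "012" → "0123" → "01234"

Answer: "01234"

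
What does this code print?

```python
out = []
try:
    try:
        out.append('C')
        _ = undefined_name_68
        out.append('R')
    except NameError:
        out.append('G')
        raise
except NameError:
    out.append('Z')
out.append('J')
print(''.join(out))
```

Execution trace: 'C' (inner try body) → 'G' (inner except NameError) → 'Z' (outer except NameError) → 'J' (after the try/except). Output: CGZJ

Answer: CGZJ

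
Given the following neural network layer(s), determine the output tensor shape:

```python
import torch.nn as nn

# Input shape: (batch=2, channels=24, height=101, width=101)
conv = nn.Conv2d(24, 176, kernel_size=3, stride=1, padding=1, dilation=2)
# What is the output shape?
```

Input: (2, 24, 101, 101) -> Output: (2, 176, 99, 99)

Answer: (2, 176, 99, 99)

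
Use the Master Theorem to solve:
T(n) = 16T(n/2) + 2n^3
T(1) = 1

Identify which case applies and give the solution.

a=16, b=2, f(n)=2n^3. log_2(16) = 4. Since c=3 < 4, Case 1 applies: T(n) = Θ(n^log_b(a)) = O(n^4).

Answer: O(n^4) - Case 1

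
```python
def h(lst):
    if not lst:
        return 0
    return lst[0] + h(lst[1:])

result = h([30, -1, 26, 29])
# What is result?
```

30 + (-1) + 26 + 29 + 0 = 84

Answer: 84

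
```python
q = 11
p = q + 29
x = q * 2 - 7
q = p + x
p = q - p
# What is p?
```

Trace:
`q = 11` → q = 11
`p = q + 29` → p = 40
`x = q * 2 - 7` → x = 15
`q = p + x` → q = 55
`p = q - p` → p = 15
So p = 15

Answer: 15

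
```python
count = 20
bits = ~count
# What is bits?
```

Trace:
`count = 20` → count = 20
`bits = ~count` → bits = -21
So bits = -21

Answer: -21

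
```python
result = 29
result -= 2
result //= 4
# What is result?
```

Trace:
`result = 29` → result = 29
`result -= 2` → result = 27
`result //= 4` → result = 6
So result = 6

Answer: 6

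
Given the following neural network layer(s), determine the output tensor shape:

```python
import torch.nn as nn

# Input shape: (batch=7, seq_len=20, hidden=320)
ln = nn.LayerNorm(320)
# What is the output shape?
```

Input: (7, 20, 320) -> Output: (7, 20, 320)

Answer: (7, 20, 320)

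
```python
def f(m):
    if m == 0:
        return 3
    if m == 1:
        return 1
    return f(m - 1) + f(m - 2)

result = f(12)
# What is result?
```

Build up from base cases: f(0)=3, f(1)=1, f(2)=4, f(3)=5, f(4)=9, f(5)=14, f(6)=23, ..., f(12)=411

Answer: 411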